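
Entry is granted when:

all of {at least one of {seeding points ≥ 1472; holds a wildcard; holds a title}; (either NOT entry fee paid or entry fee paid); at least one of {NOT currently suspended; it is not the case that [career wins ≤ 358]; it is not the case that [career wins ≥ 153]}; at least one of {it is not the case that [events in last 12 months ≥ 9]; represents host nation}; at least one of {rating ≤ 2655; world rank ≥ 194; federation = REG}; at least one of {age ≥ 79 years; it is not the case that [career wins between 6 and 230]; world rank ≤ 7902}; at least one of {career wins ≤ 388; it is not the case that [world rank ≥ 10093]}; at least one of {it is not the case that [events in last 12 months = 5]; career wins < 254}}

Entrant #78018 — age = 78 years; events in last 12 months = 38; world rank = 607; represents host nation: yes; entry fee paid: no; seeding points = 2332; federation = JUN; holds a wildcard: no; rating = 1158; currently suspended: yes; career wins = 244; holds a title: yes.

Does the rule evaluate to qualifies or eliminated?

Atomic conditions:
  seeding points ≥ 1472: 2332 ≥ 1472 is true
  holds a wildcard: no → false
  holds a title: yes → true
  NOT entry fee paid: no → true
  entry fee paid: no → false
  NOT currently suspended: yes → false
  career wins ≤ 358: 244 ≤ 358 is true
  career wins ≥ 153: 244 ≥ 153 is true
  events in last 12 months ≥ 9: 38 ≥ 9 is true
  represents host nation: yes → true
  rating ≤ 2655: 1158 ≤ 2655 is true
  world rank ≥ 194: 607 ≥ 194 is true
  federation = REG: JUN == REG is false
  age ≥ 79 years: 78 ≥ 79 is false
  career wins between 6 and 230: 244 in [6, 230] is false
  world rank ≤ 7902: 607 ≤ 7902 is true
  career wins ≤ 388: 244 ≤ 388 is true
  world rank ≥ 10093: 607 ≥ 10093 is false
  events in last 12 months = 5: 38 == 5 is false
  career wins < 254: 244 < 254 is true
Combine:
[1] true OR false OR true = true
[2] true OR false = true
[3.2] NOT true = false
[3.3] NOT true = false
[3] false OR false OR false = false
[4.1] NOT true = false
[4] false OR true = true
[5] true OR true OR false = true
[6.2] NOT false = true
[6] false OR true OR true = true
[7.2] NOT false = true
[7] true OR true = true
[8.1] NOT false = true
[8] true OR true = true
[root] true AND true AND false AND true AND true AND true AND true AND true = false
Overall: false → eliminated

Eliminated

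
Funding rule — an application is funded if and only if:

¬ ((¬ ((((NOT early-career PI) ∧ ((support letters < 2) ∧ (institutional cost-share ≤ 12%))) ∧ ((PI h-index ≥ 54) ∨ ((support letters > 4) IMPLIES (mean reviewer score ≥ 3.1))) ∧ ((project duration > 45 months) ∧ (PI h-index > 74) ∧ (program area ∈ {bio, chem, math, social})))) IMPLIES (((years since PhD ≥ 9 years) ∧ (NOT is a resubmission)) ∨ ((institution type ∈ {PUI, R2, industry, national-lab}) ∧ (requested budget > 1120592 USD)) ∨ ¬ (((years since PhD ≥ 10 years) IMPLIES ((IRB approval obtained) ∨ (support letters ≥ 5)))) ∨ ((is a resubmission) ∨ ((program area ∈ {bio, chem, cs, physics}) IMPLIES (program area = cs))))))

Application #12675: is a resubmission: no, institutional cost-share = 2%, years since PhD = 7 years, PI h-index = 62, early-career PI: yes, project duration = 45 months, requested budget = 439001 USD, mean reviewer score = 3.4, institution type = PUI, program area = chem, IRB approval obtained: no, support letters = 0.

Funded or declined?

Atomic conditions:
  NOT early-career PI: yes → false
  support letters < 2: 0 < 2 is true
  institutional cost-share ≤ 12%: 2 ≤ 12 is true
  PI h-index ≥ 54: 62 ≥ 54 is true
  support letters > 4: 0 > 4 is false
  mean reviewer score ≥ 3.1: 3.4 ≥ 3.1 is true
  project duration > 45 months: 45 > 45 is false
  PI h-index > 74: 62 > 74 is false
  program area ∈ {bio, chem, math, social}: chem is in the set → true
  years since PhD ≥ 9 years: 7 ≥ 9 is false
  NOT is a resubmission: no → true
  institution type ∈ {PUI, R2, industry, national-lab}: PUI is in the set → true
  requested budget > 1120592 USD: 439001 > 1120592 is false
  years since PhD ≥ 10 years: 7 ≥ 10 is false
  IRB approval obtained: no → false
  support letters ≥ 5: 0 ≥ 5 is false
  is a resubmission: no → false
  program area ∈ {bio, chem, cs, physics}: chem is in the set → true
  program area = cs: chem == cs is false
Combine:
[1.1.1.1.2] true AND true = true
[1.1.1.1] false AND true = false
[1.1.1.2.2] false → true (antecedent false ⇒ implication holds) = true
[1.1.1.2] true OR true = true
[1.1.1.3] false AND false AND true = false
[1.1.1] false AND true AND false = false
[1.1] NOT false = true
[1.2.1] false AND true = false
[1.2.2] true AND false = false
[1.2.3.1.2] false OR false = false
[1.2.3.1] false → false (antecedent false ⇒ implication holds) = true
[1.2.3] NOT true = false
[1.2.4.2] true → false = false
[1.2.4] false OR false = false
[1.2] false OR false OR false OR false = false
[1] true → false = false
[root] NOT false = true
Overall: true → funded

Funded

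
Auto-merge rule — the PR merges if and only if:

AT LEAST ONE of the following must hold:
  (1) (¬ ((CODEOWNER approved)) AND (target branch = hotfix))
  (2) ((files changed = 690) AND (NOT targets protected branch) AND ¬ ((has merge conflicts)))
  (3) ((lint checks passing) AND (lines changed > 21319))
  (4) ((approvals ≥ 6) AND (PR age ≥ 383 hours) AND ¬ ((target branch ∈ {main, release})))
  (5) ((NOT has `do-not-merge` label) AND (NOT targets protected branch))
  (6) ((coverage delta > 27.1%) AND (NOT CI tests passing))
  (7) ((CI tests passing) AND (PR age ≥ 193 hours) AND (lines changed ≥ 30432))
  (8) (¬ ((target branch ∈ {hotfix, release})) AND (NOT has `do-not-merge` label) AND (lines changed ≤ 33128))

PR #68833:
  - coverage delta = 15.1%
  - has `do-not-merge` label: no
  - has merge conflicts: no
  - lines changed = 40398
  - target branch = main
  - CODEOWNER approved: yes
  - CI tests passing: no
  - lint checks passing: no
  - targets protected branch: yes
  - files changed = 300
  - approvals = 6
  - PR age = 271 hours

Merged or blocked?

Blocked

Atomic conditions:
  CODEOWNER approved: yes → true
  target branch = hotfix: main == hotfix is false
  files changed = 690: 300 == 690 is false
  NOT targets protected branch: yes → false
  has merge conflicts: no → false
  lint checks passing: no → false
  lines changed > 21319: 40398 > 21319 is true
  approvals ≥ 6: 6 ≥ 6 is true
  PR age ≥ 383 hours: 271 ≥ 383 is false
  target branch ∈ {main, release}: main is in the set → true
  NOT has `do-not-merge` label: no → true
  coverage delta > 27.1%: 15.1 > 27.1 is false
  NOT CI tests passing: no → true
  CI tests passing: no → false
  PR age ≥ 193 hours: 271 ≥ 193 is true
  lines changed ≥ 30432: 40398 ≥ 30432 is true
  target branch ∈ {hotfix, release}: main is not in the set → false
  lines changed ≤ 33128: 40398 ≤ 33128 is false
Combine:
[1.1] NOT true = false
[1] false AND false = false
[2.3] NOT false = true
[2] false AND false AND true = false
[3] false AND true = false
[4.3] NOT true = false
[4] true AND false AND false = false
[5] true AND false = false
[6] false AND true = false
[7] false AND true AND true = false
[8.1] NOT false = true
[8] true AND true AND false = false
[root] false OR false OR false OR false OR false OR false OR false OR false = false
Overall: false → blocked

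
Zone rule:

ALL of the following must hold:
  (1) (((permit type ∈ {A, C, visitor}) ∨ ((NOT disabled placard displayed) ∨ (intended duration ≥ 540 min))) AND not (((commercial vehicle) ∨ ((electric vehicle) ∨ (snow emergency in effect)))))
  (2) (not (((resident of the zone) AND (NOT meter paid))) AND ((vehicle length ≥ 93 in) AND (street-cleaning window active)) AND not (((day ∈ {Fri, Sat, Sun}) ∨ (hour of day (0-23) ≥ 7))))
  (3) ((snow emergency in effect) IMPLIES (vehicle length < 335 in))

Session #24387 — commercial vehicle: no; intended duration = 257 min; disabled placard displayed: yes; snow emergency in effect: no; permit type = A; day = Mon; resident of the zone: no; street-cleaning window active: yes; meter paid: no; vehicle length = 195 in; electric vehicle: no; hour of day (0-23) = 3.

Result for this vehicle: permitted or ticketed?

Permitted

Atomic conditions:
  permit type ∈ {A, C, visitor}: A is in the set → true
  NOT disabled placard displayed: yes → false
  intended duration ≥ 540 min: 257 ≥ 540 is false
  commercial vehicle: no → false
  electric vehicle: no → false
  snow emergency in effect: no → false
  resident of the zone: no → false
  NOT meter paid: no → true
  vehicle length ≥ 93 in: 195 ≥ 93 is true
  street-cleaning window active: yes → true
  day ∈ {Fri, Sat, Sun}: Mon is not in the set → false
  hour of day (0-23) ≥ 7: 3 ≥ 7 is false
  vehicle length < 335 in: 195 < 335 is true
Combine:
[1.1.2] false OR false = false
[1.1] true OR false = true
[1.2.1.2] false OR false = false
[1.2.1] false OR false = false
[1.2] NOT false = true
[1] true AND true = true
[2.1.1] false AND true = false
[2.1] NOT false = true
[2.2] true AND true = true
[2.3.1] false OR false = false
[2.3] NOT false = true
[2] true AND true AND true = true
[3] false → true (antecedent false ⇒ implication holds) = true
[root] true AND true AND true = true
Overall: true → permitted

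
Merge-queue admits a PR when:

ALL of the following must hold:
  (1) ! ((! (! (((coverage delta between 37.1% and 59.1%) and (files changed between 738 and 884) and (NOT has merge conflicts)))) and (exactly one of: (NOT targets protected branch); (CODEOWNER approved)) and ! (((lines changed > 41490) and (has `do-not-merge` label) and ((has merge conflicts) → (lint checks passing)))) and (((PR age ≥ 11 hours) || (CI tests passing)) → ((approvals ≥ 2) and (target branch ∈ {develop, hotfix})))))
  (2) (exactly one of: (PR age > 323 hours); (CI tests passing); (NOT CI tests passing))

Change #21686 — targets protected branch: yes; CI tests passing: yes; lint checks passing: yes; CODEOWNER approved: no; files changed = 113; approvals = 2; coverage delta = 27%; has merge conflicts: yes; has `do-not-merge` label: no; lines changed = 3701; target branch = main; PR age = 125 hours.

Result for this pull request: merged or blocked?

Atomic conditions:
  coverage delta between 37.1% and 59.1%: 27 in [37.1, 59.1] is false
  files changed between 738 and 884: 113 in [738, 884] is false
  NOT has merge conflicts: yes → false
  NOT targets protected branch: yes → false
  CODEOWNER approved: no → false
  lines changed > 41490: 3701 > 41490 is false
  has `do-not-merge` label: no → false
  has merge conflicts: yes → true
  lint checks passing: yes → true
  PR age ≥ 11 hours: 125 ≥ 11 is true
  CI tests passing: yes → true
  approvals ≥ 2: 2 ≥ 2 is true
  target branch ∈ {develop, hotfix}: main is not in the set → false
  PR age > 323 hours: 125 > 323 is false
  NOT CI tests passing: yes → false
Combine:
[1.1.1.1.1] false AND false AND false = false
[1.1.1.1] NOT false = true
[1.1.1] NOT true = false
[1.1.2] exactly-one(false, false) = false
[1.1.3.1.3] true → true = true
[1.1.3.1] false AND false AND true = false
[1.1.3] NOT false = true
[1.1.4.1] true OR true = true
[1.1.4.2] true AND false = false
[1.1.4] true → false = false
[1.1] false AND false AND true AND false = false
[1] NOT false = true
[2] exactly-one(false, true, false) = true
[root] true AND true = true
Overall: true → merged

Merged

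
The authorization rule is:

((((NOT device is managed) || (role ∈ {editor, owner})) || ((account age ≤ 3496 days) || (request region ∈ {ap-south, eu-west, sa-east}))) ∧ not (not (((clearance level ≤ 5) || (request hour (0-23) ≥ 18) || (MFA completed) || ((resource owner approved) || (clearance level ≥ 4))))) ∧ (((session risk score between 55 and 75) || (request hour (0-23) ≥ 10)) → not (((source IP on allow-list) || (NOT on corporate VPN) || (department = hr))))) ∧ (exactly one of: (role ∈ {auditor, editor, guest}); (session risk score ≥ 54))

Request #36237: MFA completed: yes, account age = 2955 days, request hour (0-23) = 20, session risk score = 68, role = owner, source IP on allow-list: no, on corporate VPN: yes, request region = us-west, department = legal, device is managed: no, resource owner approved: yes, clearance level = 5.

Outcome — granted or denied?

Atomic conditions:
  NOT device is managed: no → true
  role ∈ {editor, owner}: owner is in the set → true
  account age ≤ 3496 days: 2955 ≤ 3496 is true
  request region ∈ {ap-south, eu-west, sa-east}: us-west is not in the set → false
  clearance level ≤ 5: 5 ≤ 5 is true
  request hour (0-23) ≥ 18: 20 ≥ 18 is true
  MFA completed: yes → true
  resource owner approved: yes → true
  clearance level ≥ 4: 5 ≥ 4 is true
  session risk score between 55 and 75: 68 in [55, 75] is true
  request hour (0-23) ≥ 10: 20 ≥ 10 is true
  source IP on allow-list: no → false
  NOT on corporate VPN: yes → false
  department = hr: legal == hr is false
  role ∈ {auditor, editor, guest}: owner is not in the set → false
  session risk score ≥ 54: 68 ≥ 54 is true
Combine:
[1.1.1] true OR true = true
[1.1.2] true OR false = true
[1.1] true OR true = true
[1.2.1.1.4] true OR true = true
[1.2.1.1] true OR true OR true OR true = true
[1.2.1] NOT true = false
[1.2] NOT false = true
[1.3.1] true OR true = true
[1.3.2.1] false OR false OR false = false
[1.3.2] NOT false = true
[1.3] true → true = true
[1] true AND true AND true = true
[2] exactly-one(false, true) = true
[root] true AND true = true
Overall: true → granted

Granted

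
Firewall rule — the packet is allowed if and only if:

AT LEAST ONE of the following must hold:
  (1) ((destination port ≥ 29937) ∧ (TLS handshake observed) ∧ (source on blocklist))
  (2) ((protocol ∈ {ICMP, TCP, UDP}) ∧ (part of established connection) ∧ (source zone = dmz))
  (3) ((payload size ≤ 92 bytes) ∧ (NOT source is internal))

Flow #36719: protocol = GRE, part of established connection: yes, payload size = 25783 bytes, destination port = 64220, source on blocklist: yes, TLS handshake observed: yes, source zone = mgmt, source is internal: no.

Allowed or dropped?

Atomic conditions:
  destination port ≥ 29937: 64220 ≥ 29937 is true
  TLS handshake observed: yes → true
  source on blocklist: yes → true
  protocol ∈ {ICMP, TCP, UDP}: GRE is not in the set → false
  part of established connection: yes → true
  source zone = dmz: mgmt == dmz is false
  payload size ≤ 92 bytes: 25783 ≤ 92 is false
  NOT source is internal: no → true
Combine:
[1] true AND true AND true = true
[2] false AND true AND false = false
[3] false AND true = false
[root] true OR false OR false = true
Overall: true → allowed

Allowed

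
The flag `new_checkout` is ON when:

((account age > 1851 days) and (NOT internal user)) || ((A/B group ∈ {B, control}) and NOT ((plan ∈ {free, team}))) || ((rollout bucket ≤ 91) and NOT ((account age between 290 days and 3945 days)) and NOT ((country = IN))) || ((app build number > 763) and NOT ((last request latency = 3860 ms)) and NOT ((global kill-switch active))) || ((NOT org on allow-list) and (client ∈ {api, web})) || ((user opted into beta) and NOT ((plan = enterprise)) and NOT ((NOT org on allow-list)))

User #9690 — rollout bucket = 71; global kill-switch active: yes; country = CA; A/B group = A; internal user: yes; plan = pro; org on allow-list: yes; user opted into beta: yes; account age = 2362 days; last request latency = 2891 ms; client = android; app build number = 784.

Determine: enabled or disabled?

Atomic conditions:
  account age > 1851 days: 2362 > 1851 is true
  NOT internal user: yes → false
  A/B group ∈ {B, control}: A is not in the set → false
  plan ∈ {free, team}: pro is not in the set → false
  rollout bucket ≤ 91: 71 ≤ 91 is true
  account age between 290 days and 3945 days: 2362 in [290, 3945] is true
  country = IN: CA == IN is false
  app build number > 763: 784 > 763 is true
  last request latency = 3860 ms: 2891 == 3860 is false
  global kill-switch active: yes → true
  NOT org on allow-list: yes → false
  client ∈ {api, web}: android is not in the set → false
  user opted into beta: yes → true
  plan = enterprise: pro == enterprise is false
Combine:
[1] true AND false = false
[2.2] NOT false = true
[2] false AND true = false
[3.2] NOT true = false
[3.3] NOT false = true
[3] true AND false AND true = false
[4.2] NOT false = true
[4.3] NOT true = false
[4] true AND true AND false = false
[5] false AND false = false
[6.2] NOT false = true
[6.3] NOT false = true
[6] true AND true AND true = true
[root] false OR false OR false OR false OR false OR true = true
Overall: true → enabled

Enabled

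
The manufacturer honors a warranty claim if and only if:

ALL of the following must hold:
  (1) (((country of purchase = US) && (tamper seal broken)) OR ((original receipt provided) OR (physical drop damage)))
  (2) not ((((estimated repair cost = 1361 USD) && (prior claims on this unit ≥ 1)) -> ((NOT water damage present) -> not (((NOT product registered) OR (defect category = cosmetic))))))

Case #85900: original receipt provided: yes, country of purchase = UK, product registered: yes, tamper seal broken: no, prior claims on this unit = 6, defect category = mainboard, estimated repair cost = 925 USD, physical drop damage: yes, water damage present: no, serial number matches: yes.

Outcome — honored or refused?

Refused

Atomic conditions:
  country of purchase = US: UK == US is false
  tamper seal broken: no → false
  original receipt provided: yes → true
  physical drop damage: yes → true
  estimated repair cost = 1361 USD: 925 == 1361 is false
  prior claims on this unit ≥ 1: 6 ≥ 1 is true
  NOT water damage present: no → true
  NOT product registered: yes → false
  defect category = cosmetic: mainboard == cosmetic is false
Combine:
[1.1] false AND false = false
[1.2] true OR true = true
[1] false OR true = true
[2.1.1] false AND true = false
[2.1.2.2.1] false OR false = false
[2.1.2.2] NOT false = true
[2.1.2] true → true = true
[2.1] false → true (antecedent false ⇒ implication holds) = true
[2] NOT true = false
[root] true AND false = false
Overall: false → refused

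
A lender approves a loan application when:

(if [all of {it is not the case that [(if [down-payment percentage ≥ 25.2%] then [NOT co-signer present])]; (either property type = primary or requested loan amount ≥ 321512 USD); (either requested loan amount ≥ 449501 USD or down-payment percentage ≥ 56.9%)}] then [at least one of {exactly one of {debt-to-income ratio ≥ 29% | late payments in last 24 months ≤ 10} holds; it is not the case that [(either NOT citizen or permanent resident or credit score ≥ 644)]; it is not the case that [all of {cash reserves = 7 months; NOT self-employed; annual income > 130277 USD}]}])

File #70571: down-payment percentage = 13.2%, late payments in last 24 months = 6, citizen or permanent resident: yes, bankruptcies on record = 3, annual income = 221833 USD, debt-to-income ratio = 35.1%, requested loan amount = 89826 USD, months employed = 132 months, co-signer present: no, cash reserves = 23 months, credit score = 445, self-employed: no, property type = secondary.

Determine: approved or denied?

Approved

Atomic conditions:
  down-payment percentage ≥ 25.2%: 13.2 ≥ 25.2 is false
  NOT co-signer present: no → true
  property type = primary: secondary == primary is false
  requested loan amount ≥ 321512 USD: 89826 ≥ 321512 is false
  requested loan amount ≥ 449501 USD: 89826 ≥ 449501 is false
  down-payment percentage ≥ 56.9%: 13.2 ≥ 56.9 is false
  debt-to-income ratio ≥ 29%: 35.1 ≥ 29 is true
  late payments in last 24 months ≤ 10: 6 ≤ 10 is true
  NOT citizen or permanent resident: yes → false
  credit score ≥ 644: 445 ≥ 644 is false
  cash reserves = 7 months: 23 == 7 is false
  NOT self-employed: no → true
  annual income > 130277 USD: 221833 > 130277 is true
Combine:
[1.1.1] false → true (antecedent false ⇒ implication holds) = true
[1.1] NOT true = false
[1.2] false OR false = false
[1.3] false OR false = false
[1] false AND false AND false = false
[2.1] exactly-one(true, true) = false
[2.2.1] false OR false = false
[2.2] NOT false = true
[2.3.1] false AND true AND true = false
[2.3] NOT false = true
[2] false OR true OR true = true
[root] false → true (antecedent false ⇒ implication holds) = true
Overall: true → approved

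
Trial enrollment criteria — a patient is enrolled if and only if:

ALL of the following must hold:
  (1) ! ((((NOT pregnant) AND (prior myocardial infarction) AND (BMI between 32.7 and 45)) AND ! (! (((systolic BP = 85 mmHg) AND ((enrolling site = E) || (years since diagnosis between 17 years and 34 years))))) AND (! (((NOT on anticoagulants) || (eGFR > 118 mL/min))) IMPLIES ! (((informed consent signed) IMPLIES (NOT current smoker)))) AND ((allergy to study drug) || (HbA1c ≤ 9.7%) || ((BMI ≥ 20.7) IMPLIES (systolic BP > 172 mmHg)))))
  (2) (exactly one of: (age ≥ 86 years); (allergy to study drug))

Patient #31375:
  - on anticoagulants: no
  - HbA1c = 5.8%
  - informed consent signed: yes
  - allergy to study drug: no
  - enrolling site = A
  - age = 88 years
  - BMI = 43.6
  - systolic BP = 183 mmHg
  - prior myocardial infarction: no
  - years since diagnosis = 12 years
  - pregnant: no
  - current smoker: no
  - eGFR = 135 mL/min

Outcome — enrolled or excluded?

Enrolled

Atomic conditions:
  NOT pregnant: no → true
  prior myocardial infarction: no → false
  BMI between 32.7 and 45: 43.6 in [32.7, 45] is true
  systolic BP = 85 mmHg: 183 == 85 is false
  enrolling site = E: A == E is false
  years since diagnosis between 17 years and 34 years: 12 in [17, 34] is false
  NOT on anticoagulants: no → true
  eGFR > 118 mL/min: 135 > 118 is true
  informed consent signed: yes → true
  NOT current smoker: no → true
  allergy to study drug: no → false
  HbA1c ≤ 9.7%: 5.8 ≤ 9.7 is true
  BMI ≥ 20.7: 43.6 ≥ 20.7 is true
  systolic BP > 172 mmHg: 183 > 172 is true
  age ≥ 86 years: 88 ≥ 86 is true
Combine:
[1.1.1] true AND false AND true = false
[1.1.2.1.1.2] false OR false = false
[1.1.2.1.1] false AND false = false
[1.1.2.1] NOT false = true
[1.1.2] NOT true = false
[1.1.3.1.1] true OR true = true
[1.1.3.1] NOT true = false
[1.1.3.2.1] true → true = true
[1.1.3.2] NOT true = false
[1.1.3] false → false (antecedent false ⇒ implication holds) = true
[1.1.4.3] true → true = true
[1.1.4] false OR true OR true = true
[1.1] false AND false AND true AND true = false
[1] NOT false = true
[2] exactly-one(true, false) = true
[root] true AND true = true
Overall: true → enrolled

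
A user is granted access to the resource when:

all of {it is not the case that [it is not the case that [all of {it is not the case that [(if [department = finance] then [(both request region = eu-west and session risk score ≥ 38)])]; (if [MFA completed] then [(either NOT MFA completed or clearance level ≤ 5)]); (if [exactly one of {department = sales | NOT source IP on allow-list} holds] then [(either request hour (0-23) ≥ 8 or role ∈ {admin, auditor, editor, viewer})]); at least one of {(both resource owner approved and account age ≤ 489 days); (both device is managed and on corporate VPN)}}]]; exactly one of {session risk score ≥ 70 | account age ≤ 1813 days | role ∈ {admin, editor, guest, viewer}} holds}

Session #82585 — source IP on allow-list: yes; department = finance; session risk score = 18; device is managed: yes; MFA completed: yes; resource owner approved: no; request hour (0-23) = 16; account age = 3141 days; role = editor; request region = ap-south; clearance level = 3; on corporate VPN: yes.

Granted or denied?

Atomic conditions:
  department = finance: finance == finance is true
  request region = eu-west: ap-south == eu-west is false
  session risk score ≥ 38: 18 ≥ 38 is false
  MFA completed: yes → true
  NOT MFA completed: yes → false
  clearance level ≤ 5: 3 ≤ 5 is true
  department = sales: finance == sales is false
  NOT source IP on allow-list: yes → false
  request hour (0-23) ≥ 8: 16 ≥ 8 is true
  role ∈ {admin, auditor, editor, viewer}: editor is in the set → true
  resource owner approved: no → false
  account age ≤ 489 days: 3141 ≤ 489 is false
  device is managed: yes → true
  on corporate VPN: yes → true
  session risk score ≥ 70: 18 ≥ 70 is false
  account age ≤ 1813 days: 3141 ≤ 1813 is false
  role ∈ {admin, editor, guest, viewer}: editor is in the set → true
Combine:
[1.1.1.1.1.2] false AND false = false
[1.1.1.1.1] true → false = false
[1.1.1.1] NOT false = true
[1.1.1.2.2] false OR true = true
[1.1.1.2] true → true = true
[1.1.1.3.1] exactly-one(false, false) = false
[1.1.1.3.2] true OR true = true
[1.1.1.3] false → true (antecedent false ⇒ implication holds) = true
[1.1.1.4.1] false AND false = false
[1.1.1.4.2] true AND true = true
[1.1.1.4] false OR true = true
[1.1.1] true AND true AND true AND true = true
[1.1] NOT true = false
[1] NOT false = true
[2] exactly-one(false, false, true) = true
[root] true AND true = true
Overall: true → granted

Granted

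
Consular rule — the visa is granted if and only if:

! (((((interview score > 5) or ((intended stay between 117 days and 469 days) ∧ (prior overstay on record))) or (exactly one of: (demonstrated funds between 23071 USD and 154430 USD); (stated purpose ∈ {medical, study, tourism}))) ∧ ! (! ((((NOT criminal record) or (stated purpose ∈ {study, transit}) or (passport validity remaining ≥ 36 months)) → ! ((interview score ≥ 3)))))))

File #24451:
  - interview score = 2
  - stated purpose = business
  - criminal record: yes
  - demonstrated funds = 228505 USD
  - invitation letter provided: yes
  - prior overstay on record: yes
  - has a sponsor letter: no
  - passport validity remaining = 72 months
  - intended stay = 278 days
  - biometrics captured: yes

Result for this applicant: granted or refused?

Refused

Atomic conditions:
  interview score > 5: 2 > 5 is false
  intended stay between 117 days and 469 days: 278 in [117, 469] is true
  prior overstay on record: yes → true
  demonstrated funds between 23071 USD and 154430 USD: 228505 in [23071, 154430] is false
  stated purpose ∈ {medical, study, tourism}: business is not in the set → false
  NOT criminal record: yes → false
  stated purpose ∈ {study, transit}: business is not in the set → false
  passport validity remaining ≥ 36 months: 72 ≥ 36 is true
  interview score ≥ 3: 2 ≥ 3 is false
Combine:
[1.1.1.2] true AND true = true
[1.1.1] false OR true = true
[1.1.2] exactly-one(false, false) = false
[1.1] true OR false = true
[1.2.1.1.1] false OR false OR true = true
[1.2.1.1.2] NOT false = true
[1.2.1.1] true → true = true
[1.2.1] NOT true = false
[1.2] NOT false = true
[1] true AND true = true
[root] NOT true = false
Overall: false → refused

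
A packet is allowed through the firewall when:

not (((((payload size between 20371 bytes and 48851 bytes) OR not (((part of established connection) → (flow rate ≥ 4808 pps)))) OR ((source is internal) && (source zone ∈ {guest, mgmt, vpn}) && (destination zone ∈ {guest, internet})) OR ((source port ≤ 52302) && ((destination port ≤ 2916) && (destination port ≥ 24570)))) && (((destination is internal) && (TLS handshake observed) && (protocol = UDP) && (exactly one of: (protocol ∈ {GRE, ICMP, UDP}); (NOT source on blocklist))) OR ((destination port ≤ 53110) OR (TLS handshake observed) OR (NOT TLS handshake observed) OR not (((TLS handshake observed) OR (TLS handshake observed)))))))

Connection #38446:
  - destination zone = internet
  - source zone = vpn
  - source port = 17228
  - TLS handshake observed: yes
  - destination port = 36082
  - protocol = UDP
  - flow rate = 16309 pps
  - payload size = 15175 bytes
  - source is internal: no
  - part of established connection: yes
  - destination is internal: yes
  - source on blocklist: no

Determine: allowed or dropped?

Allowed

Atomic conditions:
  payload size between 20371 bytes and 48851 bytes: 15175 in [20371, 48851] is false
  part of established connection: yes → true
  flow rate ≥ 4808 pps: 16309 ≥ 4808 is true
  source is internal: no → false
  source zone ∈ {guest, mgmt, vpn}: vpn is in the set → true
  destination zone ∈ {guest, internet}: internet is in the set → true
  source port ≤ 52302: 17228 ≤ 52302 is true
  destination port ≤ 2916: 36082 ≤ 2916 is false
  destination port ≥ 24570: 36082 ≥ 24570 is true
  destination is internal: yes → true
  TLS handshake observed: yes → true
  protocol = UDP: UDP == UDP is true
  protocol ∈ {GRE, ICMP, UDP}: UDP is in the set → true
  NOT source on blocklist: no → true
  destination port ≤ 53110: 36082 ≤ 53110 is true
  NOT TLS handshake observed: yes → false
Combine:
[1.1.1.2.1] true → true = true
[1.1.1.2] NOT true = false
[1.1.1] false OR false = false
[1.1.2] false AND true AND true = false
[1.1.3.2] false AND true = false
[1.1.3] true AND false = false
[1.1] false OR false OR false = false
[1.2.1.4] exactly-one(true, true) = false
[1.2.1] true AND true AND true AND false = false
[1.2.2.4.1] true OR true = true
[1.2.2.4] NOT true = false
[1.2.2] true OR true OR false OR false = true
[1.2] false OR true = true
[1] false AND true = false
[root] NOT false = true
Overall: true → allowed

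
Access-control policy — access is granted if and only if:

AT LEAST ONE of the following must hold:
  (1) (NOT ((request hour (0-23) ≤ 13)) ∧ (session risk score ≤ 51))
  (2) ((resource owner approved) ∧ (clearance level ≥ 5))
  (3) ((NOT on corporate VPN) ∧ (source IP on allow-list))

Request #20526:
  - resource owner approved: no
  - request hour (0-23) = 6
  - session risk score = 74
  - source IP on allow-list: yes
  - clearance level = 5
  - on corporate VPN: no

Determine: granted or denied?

Granted

Atomic conditions:
  request hour (0-23) ≤ 13: 6 ≤ 13 is true
  session risk score ≤ 51: 74 ≤ 51 is false
  resource owner approved: no → false
  clearance level ≥ 5: 5 ≥ 5 is true
  NOT on corporate VPN: no → true
  source IP on allow-list: yes → true
Combine:
[1.1] NOT true = false
[1] false AND false = false
[2] false AND true = false
[3] true AND true = true
[root] false OR false OR true = true
Overall: true → granted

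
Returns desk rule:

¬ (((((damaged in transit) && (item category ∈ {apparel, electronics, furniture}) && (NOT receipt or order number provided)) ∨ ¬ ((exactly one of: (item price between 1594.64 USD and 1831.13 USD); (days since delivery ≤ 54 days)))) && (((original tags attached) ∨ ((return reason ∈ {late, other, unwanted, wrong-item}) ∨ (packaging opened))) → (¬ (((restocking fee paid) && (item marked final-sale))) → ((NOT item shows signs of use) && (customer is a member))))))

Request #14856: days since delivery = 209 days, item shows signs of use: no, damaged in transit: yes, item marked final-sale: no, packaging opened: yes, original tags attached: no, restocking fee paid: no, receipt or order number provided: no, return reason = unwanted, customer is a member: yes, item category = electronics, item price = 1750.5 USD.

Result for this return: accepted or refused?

Refused

Atomic conditions:
  damaged in transit: yes → true
  item category ∈ {apparel, electronics, furniture}: electronics is in the set → true
  NOT receipt or order number provided: no → true
  item price between 1594.64 USD and 1831.13 USD: 1750.5 in [1594.64, 1831.13] is true
  days since delivery ≤ 54 days: 209 ≤ 54 is false
  original tags attached: no → false
  return reason ∈ {late, other, unwanted, wrong-item}: unwanted is in the set → true
  packaging opened: yes → true
  restocking fee paid: no → false
  item marked final-sale: no → false
  NOT item shows signs of use: no → true
  customer is a member: yes → true
Combine:
[1.1.1] true AND true AND true = true
[1.1.2.1] exactly-one(true, false) = true
[1.1.2] NOT true = false
[1.1] true OR false = true
[1.2.1.2] true OR true = true
[1.2.1] false OR true = true
[1.2.2.1.1] false AND false = false
[1.2.2.1] NOT false = true
[1.2.2.2] true AND true = true
[1.2.2] true → true = true
[1.2] true → true = true
[1] true AND true = true
[root] NOT true = false
Overall: false → refused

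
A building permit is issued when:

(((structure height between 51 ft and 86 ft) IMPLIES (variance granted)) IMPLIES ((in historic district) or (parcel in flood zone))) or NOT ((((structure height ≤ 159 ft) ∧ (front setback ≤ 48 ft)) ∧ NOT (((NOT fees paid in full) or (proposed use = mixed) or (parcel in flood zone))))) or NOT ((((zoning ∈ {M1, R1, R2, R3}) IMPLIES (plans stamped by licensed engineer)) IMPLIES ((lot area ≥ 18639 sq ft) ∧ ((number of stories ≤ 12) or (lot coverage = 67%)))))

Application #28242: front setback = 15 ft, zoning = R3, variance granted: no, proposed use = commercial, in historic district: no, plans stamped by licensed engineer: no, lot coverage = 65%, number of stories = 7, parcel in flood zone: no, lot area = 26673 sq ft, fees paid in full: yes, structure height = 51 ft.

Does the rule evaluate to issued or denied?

Atomic conditions:
  structure height between 51 ft and 86 ft: 51 in [51, 86] is true
  variance granted: no → false
  in historic district: no → false
  parcel in flood zone: no → false
  structure height ≤ 159 ft: 51 ≤ 159 is true
  front setback ≤ 48 ft: 15 ≤ 48 is true
  NOT fees paid in full: yes → false
  proposed use = mixed: commercial == mixed is false
  zoning ∈ {M1, R1, R2, R3}: R3 is in the set → true
  plans stamped by licensed engineer: no → false
  lot area ≥ 18639 sq ft: 26673 ≥ 18639 is true
  number of stories ≤ 12: 7 ≤ 12 is true
  lot coverage = 67%: 65 == 67 is false
Combine:
[1.1] true → false = false
[1.2] false OR false = false
[1] false → false (antecedent false ⇒ implication holds) = true
[2.1.1] true AND true = true
[2.1.2.1] false OR false OR false = false
[2.1.2] NOT false = true
[2.1] true AND true = true
[2] NOT true = false
[3.1.1] true → false = false
[3.1.2.2] true OR false = true
[3.1.2] true AND true = true
[3.1] false → true (antecedent false ⇒ implication holds) = true
[3] NOT true = false
[root] true OR false OR false = true
Overall: true → issued

Issued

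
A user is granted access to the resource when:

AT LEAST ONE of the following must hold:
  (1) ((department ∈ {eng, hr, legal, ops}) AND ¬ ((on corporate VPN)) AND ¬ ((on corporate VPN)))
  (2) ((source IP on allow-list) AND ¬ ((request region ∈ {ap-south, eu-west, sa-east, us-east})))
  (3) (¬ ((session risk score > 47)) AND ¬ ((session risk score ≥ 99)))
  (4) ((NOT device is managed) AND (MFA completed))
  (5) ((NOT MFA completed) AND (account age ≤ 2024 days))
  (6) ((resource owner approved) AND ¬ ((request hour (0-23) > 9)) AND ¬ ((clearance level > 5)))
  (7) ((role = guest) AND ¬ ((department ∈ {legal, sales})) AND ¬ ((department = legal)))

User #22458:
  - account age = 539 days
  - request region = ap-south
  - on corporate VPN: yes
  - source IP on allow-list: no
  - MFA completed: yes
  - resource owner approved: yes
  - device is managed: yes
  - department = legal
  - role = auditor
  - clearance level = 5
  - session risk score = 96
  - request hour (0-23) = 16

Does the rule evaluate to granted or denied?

Atomic conditions:
  department ∈ {eng, hr, legal, ops}: legal is in the set → true
  on corporate VPN: yes → true
  source IP on allow-list: no → false
  request region ∈ {ap-south, eu-west, sa-east, us-east}: ap-south is in the set → true
  session risk score > 47: 96 > 47 is true
  session risk score ≥ 99: 96 ≥ 99 is false
  NOT device is managed: yes → false
  MFA completed: yes → true
  NOT MFA completed: yes → false
  account age ≤ 2024 days: 539 ≤ 2024 is true
  resource owner approved: yes → true
  request hour (0-23) > 9: 16 > 9 is true
  clearance level > 5: 5 > 5 is false
  role = guest: auditor == guest is false
  department ∈ {legal, sales}: legal is in the set → true
  department = legal: legal == legal is true
Combine:
[1.2] NOT true = false
[1.3] NOT true = false
[1] true AND false AND false = false
[2.2] NOT true = false
[2] false AND false = false
[3.1] NOT true = false
[3.2] NOT false = true
[3] false AND true = false
[4] false AND true = false
[5] false AND true = false
[6.2] NOT true = false
[6.3] NOT false = true
[6] true AND false AND true = false
[7.2] NOT true = false
[7.3] NOT true = false
[7] false AND false AND false = false
[root] false OR false OR false OR false OR false OR false OR false = false
Overall: false → denied

Denied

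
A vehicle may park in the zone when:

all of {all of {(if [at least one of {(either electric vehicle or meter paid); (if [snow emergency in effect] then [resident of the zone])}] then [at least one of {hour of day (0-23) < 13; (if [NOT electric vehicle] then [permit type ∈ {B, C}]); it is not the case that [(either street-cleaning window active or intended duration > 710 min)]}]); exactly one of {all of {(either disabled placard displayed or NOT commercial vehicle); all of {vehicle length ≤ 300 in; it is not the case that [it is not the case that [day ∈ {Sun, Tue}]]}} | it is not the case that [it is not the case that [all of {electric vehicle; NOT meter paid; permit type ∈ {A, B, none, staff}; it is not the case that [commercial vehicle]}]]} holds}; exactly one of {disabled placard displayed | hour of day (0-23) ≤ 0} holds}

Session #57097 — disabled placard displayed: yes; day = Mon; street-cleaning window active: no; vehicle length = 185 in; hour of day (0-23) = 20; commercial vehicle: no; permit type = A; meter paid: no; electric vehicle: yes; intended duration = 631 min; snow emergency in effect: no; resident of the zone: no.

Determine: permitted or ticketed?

Atomic conditions:
  electric vehicle: yes → true
  meter paid: no → false
  snow emergency in effect: no → false
  resident of the zone: no → false
  hour of day (0-23) < 13: 20 < 13 is false
  NOT electric vehicle: yes → false
  permit type ∈ {B, C}: A is not in the set → false
  street-cleaning window active: no → false
  intended duration > 710 min: 631 > 710 is false
  disabled placard displayed: yes → true
  NOT commercial vehicle: no → true
  vehicle length ≤ 300 in: 185 ≤ 300 is true
  day ∈ {Sun, Tue}: Mon is not in the set → false
  NOT meter paid: no → true
  permit type ∈ {A, B, none, staff}: A is in the set → true
  commercial vehicle: no → false
  hour of day (0-23) ≤ 0: 20 ≤ 0 is false
Combine:
[1.1.1.1] true OR false = true
[1.1.1.2] false → false (antecedent false ⇒ implication holds) = true
[1.1.1] true OR true = true
[1.1.2.2] false → false (antecedent false ⇒ implication holds) = true
[1.1.2.3.1] false OR false = false
[1.1.2.3] NOT false = true
[1.1.2] false OR true OR true = true
[1.1] true → true = true
[1.2.1.1] true OR true = true
[1.2.1.2.2.1] NOT false = true
[1.2.1.2.2] NOT true = false
[1.2.1.2] true AND false = false
[1.2.1] true AND false = false
[1.2.2.1.1.4] NOT false = true
[1.2.2.1.1] true AND true AND true AND true = true
[1.2.2.1] NOT true = false
[1.2.2] NOT false = true
[1.2] exactly-one(false, true) = true
[1] true AND true = true
[2] exactly-one(true, false) = true
[root] true AND true = true
Overall: true → permitted

Permitted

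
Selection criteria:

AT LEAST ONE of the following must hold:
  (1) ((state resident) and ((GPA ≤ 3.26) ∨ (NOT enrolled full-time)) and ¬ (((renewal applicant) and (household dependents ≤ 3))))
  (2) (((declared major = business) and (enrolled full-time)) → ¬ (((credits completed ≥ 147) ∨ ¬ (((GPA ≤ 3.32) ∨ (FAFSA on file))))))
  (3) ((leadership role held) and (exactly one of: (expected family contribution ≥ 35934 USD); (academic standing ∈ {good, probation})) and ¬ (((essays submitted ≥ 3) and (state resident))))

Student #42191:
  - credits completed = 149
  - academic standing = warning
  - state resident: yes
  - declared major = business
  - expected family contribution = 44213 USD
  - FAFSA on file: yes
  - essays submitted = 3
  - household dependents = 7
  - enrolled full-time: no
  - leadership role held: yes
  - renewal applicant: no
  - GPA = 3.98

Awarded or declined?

Atomic conditions:
  state resident: yes → true
  GPA ≤ 3.26: 3.98 ≤ 3.26 is false
  NOT enrolled full-time: no → true
  renewal applicant: no → false
  household dependents ≤ 3: 7 ≤ 3 is false
  declared major = business: business == business is true
  enrolled full-time: no → false
  credits completed ≥ 147: 149 ≥ 147 is true
  GPA ≤ 3.32: 3.98 ≤ 3.32 is false
  FAFSA on file: yes → true
  leadership role held: yes → true
  expected family contribution ≥ 35934 USD: 44213 ≥ 35934 is true
  academic standing ∈ {good, probation}: warning is not in the set → false
  essays submitted ≥ 3: 3 ≥ 3 is true
Combine:
[1.2] false OR true = true
[1.3.1] false AND false = false
[1.3] NOT false = true
[1] true AND true AND true = true
[2.1] true AND false = false
[2.2.1.2.1] false OR true = true
[2.2.1.2] NOT true = false
[2.2.1] true OR false = true
[2.2] NOT true = false
[2] false → false (antecedent false ⇒ implication holds) = true
[3.2] exactly-one(true, false) = true
[3.3.1] true AND true = true
[3.3] NOT true = false
[3] true AND true AND false = false
[root] true OR true OR false = true
Overall: true → awarded

Awarded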